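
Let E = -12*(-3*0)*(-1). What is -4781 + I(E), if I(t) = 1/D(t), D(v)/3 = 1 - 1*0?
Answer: -14342/3 ≈ -4780.7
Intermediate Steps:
D(v) = 3 (D(v) = 3*(1 - 1*0) = 3*(1 + 0) = 3*1 = 3)
E = 0 (E = -0*(-1) = -12*0 = 0)
I(t) = ⅓ (I(t) = 1/3 = ⅓)
-4781 + I(E) = -4781 + ⅓ = -14342/3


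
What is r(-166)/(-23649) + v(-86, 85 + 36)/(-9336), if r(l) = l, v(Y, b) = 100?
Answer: -67927/18398922 ≈ -0.0036919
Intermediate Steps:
r(-166)/(-23649) + v(-86, 85 + 36)/(-9336) = -166/(-23649) + 100/(-9336) = -166*(-1/23649) + 100*(-1/9336) = 166/23649 - 25/2334 = -67927/18398922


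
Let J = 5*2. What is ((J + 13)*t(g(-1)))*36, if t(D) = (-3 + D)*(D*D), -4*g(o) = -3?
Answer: -16767/16 ≈ -1047.9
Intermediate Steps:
g(o) = ¾ (g(o) = -¼*(-3) = ¾)
t(D) = D²*(-3 + D) (t(D) = (-3 + D)*D² = D²*(-3 + D))
J = 10
((J + 13)*t(g(-1)))*36 = ((10 + 13)*((¾)²*(-3 + ¾)))*36 = (23*((9/16)*(-9/4)))*36 = (23*(-81/64))*36 = -1863/64*36 = -16767/16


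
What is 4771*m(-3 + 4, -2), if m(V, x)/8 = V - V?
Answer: 0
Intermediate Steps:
m(V, x) = 0 (m(V, x) = 8*(V - V) = 8*0 = 0)
4771*m(-3 + 4, -2) = 4771*0 = 0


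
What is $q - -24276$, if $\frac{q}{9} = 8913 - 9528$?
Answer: $18741$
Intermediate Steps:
$q = -5535$ ($q = 9 \left(8913 - 9528\right) = 9 \left(-615\right) = -5535$)
$q - -24276 = -5535 - -24276 = -5535 + 24276 = 18741$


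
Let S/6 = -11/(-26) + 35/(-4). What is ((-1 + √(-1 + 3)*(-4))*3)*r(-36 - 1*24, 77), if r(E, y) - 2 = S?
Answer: 3741/26 + 7482*√2/13 ≈ 957.82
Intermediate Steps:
S = -1299/26 (S = 6*(-11/(-26) + 35/(-4)) = 6*(-11*(-1/26) + 35*(-¼)) = 6*(11/26 - 35/4) = 6*(-433/52) = -1299/26 ≈ -49.962)
r(E, y) = -1247/26 (r(E, y) = 2 - 1299/26 = -1247/26)
((-1 + √(-1 + 3)*(-4))*3)*r(-36 - 1*24, 77) = ((-1 + √(-1 + 3)*(-4))*3)*(-1247/26) = ((-1 + √2*(-4))*3)*(-1247/26) = ((-1 - 4*√2)*3)*(-1247/26) = (-3 - 12*√2)*(-1247/26) = 3741/26 + 7482*√2/13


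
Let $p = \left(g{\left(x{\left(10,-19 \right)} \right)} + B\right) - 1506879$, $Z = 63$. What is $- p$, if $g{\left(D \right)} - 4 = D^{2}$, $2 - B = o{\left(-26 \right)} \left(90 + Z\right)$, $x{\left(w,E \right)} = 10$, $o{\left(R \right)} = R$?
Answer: $1502795$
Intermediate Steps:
$B = 3980$ ($B = 2 - - 26 \left(90 + 63\right) = 2 - \left(-26\right) 153 = 2 - -3978 = 2 + 3978 = 3980$)
$g{\left(D \right)} = 4 + D^{2}$
$p = -1502795$ ($p = \left(\left(4 + 10^{2}\right) + 3980\right) - 1506879 = \left(\left(4 + 100\right) + 3980\right) - 1506879 = \left(104 + 3980\right) - 1506879 = 4084 - 1506879 = -1502795$)
$- p = \left(-1\right) \left(-1502795\right) = 1502795$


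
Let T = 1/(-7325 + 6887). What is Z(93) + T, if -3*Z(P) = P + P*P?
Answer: -1276333/438 ≈ -2914.0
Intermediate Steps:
Z(P) = -P/3 - P²/3 (Z(P) = -(P + P*P)/3 = -(P + P²)/3 = -P/3 - P²/3)
T = -1/438 (T = 1/(-438) = -1/438 ≈ -0.0022831)
Z(93) + T = -⅓*93*(1 + 93) - 1/438 = -⅓*93*94 - 1/438 = -2914 - 1/438 = -1276333/438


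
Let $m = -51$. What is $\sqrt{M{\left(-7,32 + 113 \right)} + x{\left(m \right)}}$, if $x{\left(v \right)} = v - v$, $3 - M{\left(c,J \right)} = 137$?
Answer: $i \sqrt{134} \approx 11.576 i$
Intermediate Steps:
$M{\left(c,J \right)} = -134$ ($M{\left(c,J \right)} = 3 - 137 = -134$)
$x{\left(v \right)} = 0$
$\sqrt{M{\left(-7,32 + 113 \right)} + x{\left(m \right)}} = \sqrt{-134 + 0} = \sqrt{-134} = i \sqrt{134}$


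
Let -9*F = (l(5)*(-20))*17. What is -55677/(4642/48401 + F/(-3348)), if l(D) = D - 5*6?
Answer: -20300097719241/137820311 ≈ -1.4729e+5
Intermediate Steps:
l(D) = -30 + D (l(D) = D - 30 = -30 + D)
F = -8500/9 (F = -(-30 + 5)*(-20)*17/9 = -(-25*(-20))*17/9 = -500*17/9 = -⅑*8500 = -8500/9 ≈ -944.44)
-55677/(4642/48401 + F/(-3348)) = -55677/(4642/48401 - 8500/9/(-3348)) = -55677/(4642*(1/48401) - 8500/9*(-1/3348)) = -55677/(4642/48401 + 2125/7533) = -55677/137820311/364604733 = -55677*364604733/137820311 = -20300097719241/137820311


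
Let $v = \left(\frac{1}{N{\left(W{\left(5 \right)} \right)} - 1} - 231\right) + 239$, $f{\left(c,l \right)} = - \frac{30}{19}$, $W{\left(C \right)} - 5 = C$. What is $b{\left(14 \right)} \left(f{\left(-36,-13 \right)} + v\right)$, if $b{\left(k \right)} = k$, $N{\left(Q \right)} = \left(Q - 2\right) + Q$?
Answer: $\frac{29302}{323} \approx 90.718$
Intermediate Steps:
$W{\left(C \right)} = 5 + C$
$N{\left(Q \right)} = -2 + 2 Q$ ($N{\left(Q \right)} = \left(-2 + Q\right) + Q = -2 + 2 Q$)
$f{\left(c,l \right)} = - \frac{30}{19}$ ($f{\left(c,l \right)} = \left(-30\right) \frac{1}{19} = - \frac{30}{19}$)
$v = \frac{137}{17}$ ($v = \left(\frac{1}{\left(-2 + 2 \left(5 + 5\right)\right) - 1} - 231\right) + 239 = \left(\frac{1}{\left(-2 + 2 \cdot 10\right) - 1} - 231\right) + 239 = \left(\frac{1}{\left(-2 + 20\right) - 1} - 231\right) + 239 = \left(\frac{1}{18 - 1} - 231\right) + 239 = \left(\frac{1}{17} - 231\right) + 239 = - \frac{3926}{17} + 239 = \frac{137}{17} \approx 8.0588$)
$b{\left(14 \right)} \left(f{\left(-36,-13 \right)} + v\right) = 14 \left(- \frac{30}{19} + \frac{137}{17}\right) = 14 \cdot \frac{2093}{323} = \frac{29302}{323}$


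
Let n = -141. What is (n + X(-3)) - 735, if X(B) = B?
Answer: -879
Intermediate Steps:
(n + X(-3)) - 735 = (-141 - 3) - 735 = -144 - 735 = -879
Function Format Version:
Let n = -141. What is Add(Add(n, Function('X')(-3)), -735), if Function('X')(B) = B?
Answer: -879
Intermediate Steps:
Add(Add(n, Function('X')(-3)), -735) = Add(Add(-141, -3), -735) = Add(-144, -735) = -879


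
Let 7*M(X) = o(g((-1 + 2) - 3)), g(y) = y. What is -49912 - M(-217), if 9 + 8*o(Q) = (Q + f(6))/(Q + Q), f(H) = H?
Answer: -1397531/28 ≈ -49912.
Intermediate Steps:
o(Q) = -9/8 + (6 + Q)/(16*Q) (o(Q) = -9/8 + ((Q + 6)/(Q + Q))/8 = -9/8 + ((6 + Q)/((2*Q)))/8 = -9/8 + ((6 + Q)*(1/(2*Q)))/8 = -9/8 + ((6 + Q)/(2*Q))/8 = -9/8 + (6 + Q)/(16*Q))
M(X) = -5/28 (M(X) = ((6 - 17*((-1 + 2) - 3))/(16*((-1 + 2) - 3)))/7 = ((6 - 17*(1 - 3))/(16*(1 - 3)))/7 = ((1/16)*(6 - 17*(-2))/(-2))/7 = ((1/16)*(-1/2)*(6 + 34))/7 = ((1/16)*(-1/2)*40)/7 = (1/7)*(-5/4) = -5/28)
-49912 - M(-217) = -49912 - 1*(-5/28) = -49912 + 5/28 = -1397531/28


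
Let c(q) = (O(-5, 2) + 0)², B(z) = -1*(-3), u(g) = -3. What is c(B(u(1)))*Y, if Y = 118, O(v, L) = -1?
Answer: 118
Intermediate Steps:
B(z) = 3
c(q) = 1 (c(q) = (-1 + 0)² = (-1)² = 1)
c(B(u(1)))*Y = 1*118 = 118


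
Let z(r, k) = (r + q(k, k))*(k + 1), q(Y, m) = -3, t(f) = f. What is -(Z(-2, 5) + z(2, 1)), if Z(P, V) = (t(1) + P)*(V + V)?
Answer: 12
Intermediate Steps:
Z(P, V) = 2*V*(1 + P) (Z(P, V) = (1 + P)*(V + V) = (1 + P)*(2*V) = 2*V*(1 + P))
z(r, k) = (1 + k)*(-3 + r) (z(r, k) = (r - 3)*(k + 1) = (-3 + r)*(1 + k) = (1 + k)*(-3 + r))
-(Z(-2, 5) + z(2, 1)) = -(2*5*(1 - 2) + (-3 + 2 - 3*1 + 1*2)) = -(2*5*(-1) + (-3 + 2 - 3 + 2)) = -(-10 - 2) = -1*(-12) = 12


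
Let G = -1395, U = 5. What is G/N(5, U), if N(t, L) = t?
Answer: -279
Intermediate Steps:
G/N(5, U) = -1395/5 = -1395*1/5 = -279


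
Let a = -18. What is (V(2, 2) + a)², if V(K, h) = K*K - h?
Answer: 256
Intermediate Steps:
V(K, h) = K² - h
(V(2, 2) + a)² = ((2² - 1*2) - 18)² = ((4 - 2) - 18)² = (2 - 18)² = (-16)² = 256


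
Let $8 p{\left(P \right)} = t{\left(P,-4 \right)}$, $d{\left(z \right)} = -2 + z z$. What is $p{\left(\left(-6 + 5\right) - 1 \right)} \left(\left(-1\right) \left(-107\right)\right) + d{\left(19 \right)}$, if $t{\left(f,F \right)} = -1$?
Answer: $\frac{2765}{8} \approx 345.63$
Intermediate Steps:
$d{\left(z \right)} = -2 + z^{2}$
$p{\left(P \right)} = - \frac{1}{8}$ ($p{\left(P \right)} = \frac{1}{8} \left(-1\right) = - \frac{1}{8}$)
$p{\left(\left(-6 + 5\right) - 1 \right)} \left(\left(-1\right) \left(-107\right)\right) + d{\left(19 \right)} = - \frac{\left(-1\right) \left(-107\right)}{8} - \left(2 - 19^{2}\right) = \left(- \frac{1}{8}\right) 107 + \left(-2 + 361\right) = - \frac{107}{8} + 359 = \frac{2765}{8}$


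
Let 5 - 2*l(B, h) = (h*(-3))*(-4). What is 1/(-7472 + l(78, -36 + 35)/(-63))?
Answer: -126/941489 ≈ -0.00013383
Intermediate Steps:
l(B, h) = 5/2 - 6*h (l(B, h) = 5/2 - h*(-3)*(-4)/2 = 5/2 - (-3*h)*(-4)/2 = 5/2 - 6*h)
1/(-7472 + l(78, -36 + 35)/(-63)) = 1/(-7472 + (5/2 - 6*(-36 + 35))/(-63)) = 1/(-7472 + (5/2 - 6*(-1))*(-1/63)) = 1/(-7472 + (5/2 + 6)*(-1/63)) = 1/(-7472 + (17/2)*(-1/63)) = 1/(-7472 - 17/126) = 1/(-941489/126) = -126/941489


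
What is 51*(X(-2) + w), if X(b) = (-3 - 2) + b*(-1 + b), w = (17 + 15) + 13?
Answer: 2346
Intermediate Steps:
w = 45 (w = 32 + 13 = 45)
X(b) = -5 + b*(-1 + b)
51*(X(-2) + w) = 51*((-5 + (-2)² - 1*(-2)) + 45) = 51*((-5 + 4 + 2) + 45) = 51*(1 + 45) = 51*46 = 2346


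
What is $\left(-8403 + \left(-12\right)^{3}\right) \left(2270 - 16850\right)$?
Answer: $147709980$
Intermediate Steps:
$\left(-8403 + \left(-12\right)^{3}\right) \left(2270 - 16850\right) = \left(-8403 - 1728\right) \left(-14580\right) = \left(-10131\right) \left(-14580\right) = 147709980$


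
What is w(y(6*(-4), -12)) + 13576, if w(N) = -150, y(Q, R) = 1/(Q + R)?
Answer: 13426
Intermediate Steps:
w(y(6*(-4), -12)) + 13576 = -150 + 13576 = 13426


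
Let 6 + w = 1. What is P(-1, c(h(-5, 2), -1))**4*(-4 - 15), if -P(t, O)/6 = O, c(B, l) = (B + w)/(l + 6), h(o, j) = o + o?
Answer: -1994544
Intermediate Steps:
h(o, j) = 2*o
w = -5 (w = -6 + 1 = -5)
c(B, l) = (-5 + B)/(6 + l) (c(B, l) = (B - 5)/(l + 6) = (-5 + B)/(6 + l))
P(t, O) = -6*O
P(-1, c(h(-5, 2), -1))**4*(-4 - 15) = (-6*(-5 + 2*(-5))/(6 - 1))**4*(-4 - 15) = (-6*(-5 - 10)/5)**4*(-19) = (-6*(-15)/5)**4*(-19) = (-6*(-3))**4*(-19) = 18**4*(-19) = 104976*(-19) = -1994544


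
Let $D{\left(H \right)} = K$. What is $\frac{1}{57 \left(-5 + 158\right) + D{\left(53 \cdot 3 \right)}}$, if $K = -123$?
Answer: $\frac{1}{8598} \approx 0.00011631$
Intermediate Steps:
$D{\left(H \right)} = -123$
$\frac{1}{57 \left(-5 + 158\right) + D{\left(53 \cdot 3 \right)}} = \frac{1}{57 \left(-5 + 158\right) - 123} = \frac{1}{57 \cdot 153 - 123} = \frac{1}{8721 - 123} = \frac{1}{8598}$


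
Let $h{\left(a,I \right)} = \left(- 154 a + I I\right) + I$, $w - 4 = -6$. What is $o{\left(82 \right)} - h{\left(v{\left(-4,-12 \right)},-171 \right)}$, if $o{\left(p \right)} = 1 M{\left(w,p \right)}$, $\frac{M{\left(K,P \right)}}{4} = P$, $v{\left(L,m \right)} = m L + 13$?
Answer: $-19348$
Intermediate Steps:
$w = -2$ ($w = 4 - 6 = -2$)
$v{\left(L,m \right)} = 13 + L m$ ($v{\left(L,m \right)} = L m + 13 = 13 + L m$)
$h{\left(a,I \right)} = I + I^{2} - 154 a$ ($h{\left(a,I \right)} = \left(- 154 a + I^{2}\right) + I = \left(I^{2} - 154 a\right) + I = I + I^{2} - 154 a$)
$M{\left(K,P \right)} = 4 P$
$o{\left(p \right)} = 4 p$ ($o{\left(p \right)} = 1 \cdot 4 p = 4 p$)
$o{\left(82 \right)} - h{\left(v{\left(-4,-12 \right)},-171 \right)} = 4 \cdot 82 - \left(-171 + \left(-171\right)^{2} - 154 \left(13 - -48\right)\right) = 328 - \left(-171 + 29241 - 154 \left(13 + 48\right)\right) = 328 - \left(-171 + 29241 - 9394\right) = 328 - 19676 = -19348$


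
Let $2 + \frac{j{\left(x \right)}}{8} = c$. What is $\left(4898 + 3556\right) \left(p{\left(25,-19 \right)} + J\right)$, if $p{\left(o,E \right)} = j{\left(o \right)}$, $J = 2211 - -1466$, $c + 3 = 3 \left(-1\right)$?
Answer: $30544302$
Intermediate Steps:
$c = -6$ ($c = -3 + 3 \left(-1\right) = -3 - 3 = -6$)
$j{\left(x \right)} = -64$ ($j{\left(x \right)} = -16 + 8 \left(-6\right) = -16 - 48 = -64$)
$J = 3677$ ($J = 2211 + 1466 = 3677$)
$p{\left(o,E \right)} = -64$
$\left(4898 + 3556\right) \left(p{\left(25,-19 \right)} + J\right) = \left(4898 + 3556\right) \left(-64 + 3677\right) = 8454 \cdot 3613 = 30544302$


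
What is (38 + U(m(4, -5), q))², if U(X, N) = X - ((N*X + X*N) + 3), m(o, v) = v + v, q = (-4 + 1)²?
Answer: 42025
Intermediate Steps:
q = 9 (q = (-3)² = 9)
m(o, v) = 2*v
U(X, N) = -3 + X - 2*N*X (U(X, N) = X - ((N*X + N*X) + 3) = X - (2*N*X + 3) = X - (3 + 2*N*X) = X + (-3 - 2*N*X) = -3 + X - 2*N*X)
(38 + U(m(4, -5), q))² = (38 + (-3 + 2*(-5) - 2*9*2*(-5)))² = (38 + (-3 - 10 - 2*9*(-10)))² = (38 + (-3 - 10 + 180))² = (38 + 167)² = 205² = 42025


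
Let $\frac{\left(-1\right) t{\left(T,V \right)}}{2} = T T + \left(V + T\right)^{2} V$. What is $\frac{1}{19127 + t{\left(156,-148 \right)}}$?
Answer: $- \frac{1}{10601} \approx -9.4331 \cdot 10^{-5}$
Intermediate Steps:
$t{\left(T,V \right)} = - 2 T^{2} - 2 V \left(T + V\right)^{2}$ ($t{\left(T,V \right)} = - 2 \left(T T + \left(V + T\right)^{2} V\right) = - 2 \left(T^{2} + \left(T + V\right)^{2} V\right) = - 2 \left(T^{2} + V \left(T + V\right)^{2}\right) = - 2 T^{2} - 2 V \left(T + V\right)^{2}$)
$\frac{1}{19127 + t{\left(156,-148 \right)}} = \frac{1}{19127 - \left(48672 - 296 \left(156 - 148\right)^{2}\right)} = \frac{1}{19127 - \left(48672 - 296 \cdot 8^{2}\right)} = \frac{1}{19127 - \left(48672 - 18944\right)} = \frac{1}{19127 + \left(-48672 + 18944\right)} = \frac{1}{19127 - 29728} = \frac{1}{-10601} = - \frac{1}{10601}$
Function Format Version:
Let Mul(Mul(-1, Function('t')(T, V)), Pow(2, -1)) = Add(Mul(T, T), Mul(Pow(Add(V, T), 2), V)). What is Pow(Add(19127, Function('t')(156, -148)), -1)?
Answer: Rational(-1, 10601) ≈ -9.4331e-5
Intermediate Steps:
Function('t')(T, V) = Add(Mul(-2, Pow(T, 2)), Mul(-2, V, Pow(Add(T, V), 2))) (Function('t')(T, V) = Mul(-2, Add(Mul(T, T), Mul(Pow(Add(V, T), 2), V))) = Mul(-2, Add(Pow(T, 2), Mul(Pow(Add(T, V), 2), V))) = Mul(-2, Add(Pow(T, 2), Mul(V, Pow(Add(T, V), 2)))) = Add(Mul(-2, Pow(T, 2)), Mul(-2, V, Pow(Add(T, V), 2))))
Pow(Add(19127, Function('t')(156, -148)), -1) = Pow(Add(19127, Add(Mul(-2, Pow(156, 2)), Mul(-2, -148, Pow(Add(156, -148), 2)))), -1) = Pow(Add(19127, Add(Mul(-2, 24336), Mul(-2, -148, Pow(8, 2)))), -1) = Pow(Add(19127, Add(-48672, Mul(-2, -148, 64))), -1) = Pow(Add(19127, Add(-48672, 18944)), -1) = Pow(Add(19127, -29728), -1) = Pow(-10601, -1) = Rational(-1, 10601)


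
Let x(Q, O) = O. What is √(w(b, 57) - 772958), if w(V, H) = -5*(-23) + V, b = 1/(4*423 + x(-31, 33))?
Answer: I*√91987638006/345 ≈ 879.12*I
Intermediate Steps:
b = 1/1725 (b = 1/(4*423 + 33) = 1/(1692 + 33) = 1/1725 ≈ 0.00057971)
w(V, H) = 115 + V
√(w(b, 57) - 772958) = √((115 + 1/1725) - 772958) = √(198376/1725 - 772958) = √(-1333154174/1725) = I*√91987638006/345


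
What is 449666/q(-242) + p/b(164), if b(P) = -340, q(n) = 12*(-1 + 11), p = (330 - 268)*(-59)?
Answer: 766627/204 ≈ 3758.0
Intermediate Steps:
p = -3658 (p = 62*(-59) = -3658)
q(n) = 120 (q(n) = 12*10 = 120)
449666/q(-242) + p/b(164) = 449666/120 - 3658/(-340) = 449666*(1/120) - 3658*(-1/340) = 224833/60 + 1829/170 = 766627/204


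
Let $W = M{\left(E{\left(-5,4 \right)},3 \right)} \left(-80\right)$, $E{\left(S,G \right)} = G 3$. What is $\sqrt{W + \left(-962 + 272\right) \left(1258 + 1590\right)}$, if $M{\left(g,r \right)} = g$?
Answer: $256 i \sqrt{30} \approx 1402.2 i$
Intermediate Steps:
$E{\left(S,G \right)} = 3 G$
$W = -960$ ($W = 3 \cdot 4 \left(-80\right) = 12 \left(-80\right) = -960$)
$\sqrt{W + \left(-962 + 272\right) \left(1258 + 1590\right)} = \sqrt{-960 + \left(-962 + 272\right) \left(1258 + 1590\right)} = \sqrt{-960 - 1965120} = \sqrt{-1966080} = 256 i \sqrt{30}$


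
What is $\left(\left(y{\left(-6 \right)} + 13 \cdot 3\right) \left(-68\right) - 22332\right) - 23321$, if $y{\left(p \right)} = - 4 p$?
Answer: $-49937$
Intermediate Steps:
$\left(\left(y{\left(-6 \right)} + 13 \cdot 3\right) \left(-68\right) - 22332\right) - 23321 = \left(\left(\left(-4\right) \left(-6\right) + 13 \cdot 3\right) \left(-68\right) - 22332\right) - 23321 = \left(\left(24 + 39\right) \left(-68\right) - 22332\right) - 23321 = \left(63 \left(-68\right) - 22332\right) - 23321 = \left(-4284 - 22332\right) - 23321 = -26616 - 23321 = -49937$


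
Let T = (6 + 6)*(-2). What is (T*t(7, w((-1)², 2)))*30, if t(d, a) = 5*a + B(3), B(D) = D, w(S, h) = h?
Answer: -9360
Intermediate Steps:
t(d, a) = 3 + 5*a (t(d, a) = 5*a + 3 = 3 + 5*a)
T = -24 (T = 12*(-2) = -24)
(T*t(7, w((-1)², 2)))*30 = -24*(3 + 5*2)*30 = -24*(3 + 10)*30 = -24*13*30 = -312*30 = -9360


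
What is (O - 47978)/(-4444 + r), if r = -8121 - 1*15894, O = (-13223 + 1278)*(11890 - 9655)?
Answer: 179497/191 ≈ 939.77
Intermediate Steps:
O = -26697075 (O = -11945*2235 = -26697075)
r = -24015 (r = -8121 - 15894 = -24015)
(O - 47978)/(-4444 + r) = (-26697075 - 47978)/(-4444 - 24015) = -26745053/(-28459) = -26745053*(-1/28459) = 179497/191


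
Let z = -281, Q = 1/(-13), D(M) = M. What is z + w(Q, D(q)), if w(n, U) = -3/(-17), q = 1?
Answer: -4774/17 ≈ -280.82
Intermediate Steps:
Q = -1/13 ≈ -0.076923
w(n, U) = 3/17 (w(n, U) = -3*(-1/17) = 3/17)
z + w(Q, D(q)) = -281 + 3/17 = -4774/17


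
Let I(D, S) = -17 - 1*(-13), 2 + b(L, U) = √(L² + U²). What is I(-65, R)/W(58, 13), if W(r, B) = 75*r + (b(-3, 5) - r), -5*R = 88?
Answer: -8580/9202033 + 2*√34/9202033 ≈ -0.00093114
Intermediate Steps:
R = -88/5 (R = -⅕*88 = -88/5 ≈ -17.600)
b(L, U) = -2 + √(L² + U²)
I(D, S) = -4 (I(D, S) = -17 + 13 = -4)
W(r, B) = -2 + √34 + 74*r (W(r, B) = 75*r + ((-2 + √((-3)² + 5²)) - r) = 75*r + ((-2 + √(9 + 25)) - r) = 75*r + ((-2 + √34) - r) = 75*r + (-2 + √34 - r) = -2 + √34 + 74*r)
I(-65, R)/W(58, 13) = -4/(-2 + √34 + 74*58) = -4/(-2 + √34 + 4292) = -4/(4290 + √34)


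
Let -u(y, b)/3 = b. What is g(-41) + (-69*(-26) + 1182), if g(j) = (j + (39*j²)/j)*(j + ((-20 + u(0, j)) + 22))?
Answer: -134784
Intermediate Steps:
u(y, b) = -3*b
g(j) = 40*j*(2 - 2*j) (g(j) = (j + (39*j²)/j)*(j + ((-20 - 3*j) + 22)) = (j + 39*j)*(j + (2 - 3*j)) = (40*j)*(2 - 2*j) = 40*j*(2 - 2*j))
g(-41) + (-69*(-26) + 1182) = 80*(-41)*(1 - 1*(-41)) + (-69*(-26) + 1182) = 80*(-41)*(1 + 41) + (1794 + 1182) = 80*(-41)*42 + 2976 = -137760 + 2976 = -134784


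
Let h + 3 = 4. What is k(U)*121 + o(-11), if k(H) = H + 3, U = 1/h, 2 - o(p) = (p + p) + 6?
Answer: 502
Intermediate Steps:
h = 1 (h = -3 + 4 = 1)
o(p) = -4 - 2*p (o(p) = 2 - ((p + p) + 6) = 2 - (2*p + 6) = 2 - (6 + 2*p) = 2 + (-6 - 2*p) = -4 - 2*p)
U = 1 (U = 1/1 = 1)
k(H) = 3 + H
k(U)*121 + o(-11) = (3 + 1)*121 + (-4 - 2*(-11)) = 4*121 + (-4 + 22) = 484 + 18 = 502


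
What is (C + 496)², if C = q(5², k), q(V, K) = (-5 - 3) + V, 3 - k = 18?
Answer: 263169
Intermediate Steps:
k = -15 (k = 3 - 1*18 = 3 - 18 = -15)
q(V, K) = -8 + V
C = 17 (C = -8 + 5² = -8 + 25 = 17)
(C + 496)² = (17 + 496)² = 513² = 263169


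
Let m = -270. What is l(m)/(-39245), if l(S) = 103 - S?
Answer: -373/39245 ≈ -0.0095044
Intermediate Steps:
l(m)/(-39245) = (103 - 1*(-270))/(-39245) = (103 + 270)*(-1/39245) = 373*(-1/39245) = -373/39245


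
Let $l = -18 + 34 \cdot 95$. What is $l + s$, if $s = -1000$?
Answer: $2212$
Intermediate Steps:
$l = 3212$ ($l = -18 + 3230 = 3212$)
$l + s = 3212 - 1000 = 2212$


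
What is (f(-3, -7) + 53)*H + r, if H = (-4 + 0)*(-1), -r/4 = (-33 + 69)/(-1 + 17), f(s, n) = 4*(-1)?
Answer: 187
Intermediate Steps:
f(s, n) = -4
r = -9 (r = -4*(-33 + 69)/(-1 + 17) = -144/16 = -4*9/4 = -9)
H = 4 (H = -4*(-1) = 4)
(f(-3, -7) + 53)*H + r = (-4 + 53)*4 - 9 = 49*4 - 9 = 196 - 9 = 187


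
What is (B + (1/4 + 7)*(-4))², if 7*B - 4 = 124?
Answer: 5625/49 ≈ 114.80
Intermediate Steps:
B = 128/7 (B = 4/7 + (⅐)*124 = 4/7 + 124/7 = 128/7 ≈ 18.286)
(B + (1/4 + 7)*(-4))² = (128/7 + (1/4 + 7)*(-4))² = (128/7 + (¼ + 7)*(-4))² = (128/7 + (29/4)*(-4))² = (128/7 - 29)² = (-75/7)² = 5625/49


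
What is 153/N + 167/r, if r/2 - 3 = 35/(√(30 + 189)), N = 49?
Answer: 5604507/73108 - 5845*√219/1492 ≈ 18.686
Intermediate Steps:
r = 6 + 70*√219/219 (r = 6 + 2*(35/(√(30 + 189))) = 6 + 2*(35/(√219)) = 6 + 2*(35*(√219/219)) = 6 + 2*(35*√219/219) = 6 + 70*√219/219 ≈ 10.730)
153/N + 167/r = 153/49 + 167/(6 + 70*√219/219)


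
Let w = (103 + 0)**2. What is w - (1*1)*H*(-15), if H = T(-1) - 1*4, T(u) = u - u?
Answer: 10549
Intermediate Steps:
T(u) = 0
w = 10609 (w = 103**2 = 10609)
H = -4 (H = 0 - 1*4 = 0 - 4 = -4)
w - (1*1)*H*(-15) = 10609 - (1*1)*(-4)*(-15) = 10609 - 1*(-4)*(-15) = 10609 - (-4)*(-15) = 10609 - 1*60 = 10609 - 60 = 10549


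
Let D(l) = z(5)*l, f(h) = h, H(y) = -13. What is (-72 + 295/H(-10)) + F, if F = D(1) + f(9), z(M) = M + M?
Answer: -984/13 ≈ -75.692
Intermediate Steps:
z(M) = 2*M
D(l) = 10*l (D(l) = (2*5)*l = 10*l)
F = 19 (F = 10*1 + 9 = 10 + 9 = 19)
(-72 + 295/H(-10)) + F = (-72 + 295/(-13)) + 19 = (-72 + 295*(-1/13)) + 19 = (-72 - 295/13) + 19 = -1231/13 + 19 = -984/13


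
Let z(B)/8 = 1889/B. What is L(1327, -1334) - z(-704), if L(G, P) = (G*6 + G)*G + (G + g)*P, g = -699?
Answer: 1011011977/88 ≈ 1.1489e+7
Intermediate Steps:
L(G, P) = 7*G² + P*(-699 + G) (L(G, P) = (G*6 + G)*G + (G - 699)*P = (6*G + G)*G + (-699 + G)*P = (7*G)*G + P*(-699 + G) = 7*G² + P*(-699 + G))
z(B) = 15112/B (z(B) = 8*(1889/B) = 15112/B)
L(1327, -1334) - z(-704) = (-699*(-1334) + 7*1327² + 1327*(-1334)) - 15112/(-704) = (932466 + 7*1760929 - 1770218) - 15112*(-1)/704 = (932466 + 12326503 - 1770218) - 1*(-1889/88) = 11488751 + 1889/88 = 1011011977/88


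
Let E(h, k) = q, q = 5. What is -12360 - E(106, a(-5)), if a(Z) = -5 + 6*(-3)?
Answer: -12365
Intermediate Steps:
a(Z) = -23 (a(Z) = -5 - 18 = -23)
E(h, k) = 5
-12360 - E(106, a(-5)) = -12360 - 1*5 = -12360 - 5 = -12365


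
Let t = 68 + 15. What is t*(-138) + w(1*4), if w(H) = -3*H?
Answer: -11466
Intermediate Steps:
t = 83
t*(-138) + w(1*4) = 83*(-138) - 3*4 = -11454 - 3*4 = -11454 - 12 = -11466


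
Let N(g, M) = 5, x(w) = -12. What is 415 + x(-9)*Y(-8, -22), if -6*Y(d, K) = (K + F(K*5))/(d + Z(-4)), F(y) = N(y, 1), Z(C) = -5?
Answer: 5429/13 ≈ 417.62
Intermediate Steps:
F(y) = 5
Y(d, K) = -(5 + K)/(6*(-5 + d)) (Y(d, K) = -(K + 5)/(6*(d - 5)) = -(5 + K)/(6*(-5 + d)))
415 + x(-9)*Y(-8, -22) = 415 - 2*(-5 - 1*(-22))/(-5 - 8) = 415 - 2*(-5 + 22)/(-13) = 415 - 2*(-1)*17/13 = 415 - 12*(-17/78) = 415 + 34/13 = 5429/13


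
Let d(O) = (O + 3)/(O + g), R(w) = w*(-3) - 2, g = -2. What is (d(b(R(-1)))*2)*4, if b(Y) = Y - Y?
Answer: -12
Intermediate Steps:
R(w) = -2 - 3*w (R(w) = -3*w - 2 = -2 - 3*w)
b(Y) = 0
d(O) = (3 + O)/(-2 + O) (d(O) = (O + 3)/(O - 2) = (3 + O)/(-2 + O))
(d(b(R(-1)))*2)*4 = (((3 + 0)/(-2 + 0))*2)*4 = ((3/(-2))*2)*4 = (-1/2*3*2)*4 = -3/2*2*4 = -3*4 = -12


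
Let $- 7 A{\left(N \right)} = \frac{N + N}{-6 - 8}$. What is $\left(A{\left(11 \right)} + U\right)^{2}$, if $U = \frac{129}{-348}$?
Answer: $\frac{690561}{32307856} \approx 0.021374$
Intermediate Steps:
$U = - \frac{43}{116}$ ($U = 129 \left(- \frac{1}{348}\right) = - \frac{43}{116} \approx -0.37069$)
$A{\left(N \right)} = \frac{N}{49}$ ($A{\left(N \right)} = - \frac{\left(N + N\right) \frac{1}{-6 - 8}}{7} = - \frac{2 N \frac{1}{-14}}{7} = - \frac{2 N \left(- \frac{1}{14}\right)}{7} = - \frac{\left(- \frac{1}{7}\right) N}{7} = \frac{N}{49}$)
$\left(A{\left(11 \right)} + U\right)^{2} = \left(\frac{1}{49} \cdot 11 - \frac{43}{116}\right)^{2} = \left(\frac{11}{49} - \frac{43}{116}\right)^{2} = \left(- \frac{831}{5684}\right)^{2} = \frac{690561}{32307856}$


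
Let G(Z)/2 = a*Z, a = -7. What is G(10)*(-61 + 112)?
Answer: -7140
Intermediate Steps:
G(Z) = -14*Z (G(Z) = 2*(-7*Z) = -14*Z)
G(10)*(-61 + 112) = (-14*10)*(-61 + 112) = -140*51 = -7140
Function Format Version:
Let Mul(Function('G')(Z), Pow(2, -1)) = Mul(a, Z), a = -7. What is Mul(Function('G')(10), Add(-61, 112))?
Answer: -7140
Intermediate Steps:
Function('G')(Z) = Mul(-14, Z) (Function('G')(Z) = Mul(2, Mul(-7, Z)) = Mul(-14, Z))
Mul(Function('G')(10), Add(-61, 112)) = Mul(Mul(-14, 10), Add(-61, 112)) = Mul(-140, 51) = -7140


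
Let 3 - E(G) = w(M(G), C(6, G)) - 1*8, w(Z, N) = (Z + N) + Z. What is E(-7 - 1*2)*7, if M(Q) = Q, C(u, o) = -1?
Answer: 210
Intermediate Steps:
w(Z, N) = N + 2*Z (w(Z, N) = (N + Z) + Z = N + 2*Z)
E(G) = 12 - 2*G (E(G) = 3 - ((-1 + 2*G) - 1*8) = 3 - ((-1 + 2*G) - 8) = 3 - (-9 + 2*G) = 3 + (9 - 2*G) = 12 - 2*G)
E(-7 - 1*2)*7 = (12 - 2*(-7 - 1*2))*7 = (12 - 2*(-7 - 2))*7 = (12 - 2*(-9))*7 = (12 + 18)*7 = 30*7 = 210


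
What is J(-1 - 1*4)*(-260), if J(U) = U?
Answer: 1300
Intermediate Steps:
J(-1 - 1*4)*(-260) = (-1 - 1*4)*(-260) = (-1 - 4)*(-260) = -5*(-260) = 1300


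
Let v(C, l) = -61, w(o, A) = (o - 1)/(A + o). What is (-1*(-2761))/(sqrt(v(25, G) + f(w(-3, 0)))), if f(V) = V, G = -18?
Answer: -2761*I*sqrt(537)/179 ≈ -357.44*I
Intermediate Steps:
w(o, A) = (-1 + o)/(A + o)
(-1*(-2761))/(sqrt(v(25, G) + f(w(-3, 0)))) = (-1*(-2761))/(sqrt(-61 + (-1 - 3)/(0 - 3))) = 2761/(sqrt(-61 - 4/(-3))) = 2761/(sqrt(-61 - 1/3*(-4))) = 2761/(sqrt(-61 + 4/3)) = 2761/(sqrt(-179/3)) = 2761/((I*sqrt(537)/3)) = 2761*(-I*sqrt(537)/179) = -2761*I*sqrt(537)/179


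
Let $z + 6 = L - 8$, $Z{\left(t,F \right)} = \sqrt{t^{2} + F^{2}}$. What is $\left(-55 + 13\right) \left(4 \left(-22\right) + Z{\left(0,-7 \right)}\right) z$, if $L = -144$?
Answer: $-537516$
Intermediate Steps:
$Z{\left(t,F \right)} = \sqrt{F^{2} + t^{2}}$
$z = -158$ ($z = -6 - 152 = -158$)
$\left(-55 + 13\right) \left(4 \left(-22\right) + Z{\left(0,-7 \right)}\right) z = \left(-55 + 13\right) \left(4 \left(-22\right) + \sqrt{\left(-7\right)^{2} + 0^{2}}\right) \left(-158\right) = - 42 \left(-88 + \sqrt{49 + 0}\right) \left(-158\right) = - 42 \left(-88 + \sqrt{49}\right) \left(-158\right) = - 42 \left(-88 + 7\right) \left(-158\right) = \left(-42\right) \left(-81\right) \left(-158\right) = 3402 \left(-158\right) = -537516$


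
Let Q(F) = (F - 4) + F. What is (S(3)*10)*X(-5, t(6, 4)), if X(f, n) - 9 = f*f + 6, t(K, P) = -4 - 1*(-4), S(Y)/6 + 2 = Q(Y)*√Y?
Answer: -4800 + 4800*√3 ≈ 3513.8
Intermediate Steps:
Q(F) = -4 + 2*F (Q(F) = (-4 + F) + F = -4 + 2*F)
S(Y) = -12 + 6*√Y*(-4 + 2*Y) (S(Y) = -12 + 6*((-4 + 2*Y)*√Y) = -12 + 6*(√Y*(-4 + 2*Y)) = -12 + 6*√Y*(-4 + 2*Y))
t(K, P) = 0 (t(K, P) = -4 + 4 = 0)
X(f, n) = 15 + f² (X(f, n) = 9 + (f*f + 6) = 9 + (f² + 6) = 9 + (6 + f²) = 15 + f²)
(S(3)*10)*X(-5, t(6, 4)) = ((-12 + 12*√3*(-2 + 3))*10)*(15 + (-5)²) = ((-12 + 12*√3*1)*10)*(15 + 25) = ((-12 + 12*√3)*10)*40 = (-120 + 120*√3)*40 = -4800 + 4800*√3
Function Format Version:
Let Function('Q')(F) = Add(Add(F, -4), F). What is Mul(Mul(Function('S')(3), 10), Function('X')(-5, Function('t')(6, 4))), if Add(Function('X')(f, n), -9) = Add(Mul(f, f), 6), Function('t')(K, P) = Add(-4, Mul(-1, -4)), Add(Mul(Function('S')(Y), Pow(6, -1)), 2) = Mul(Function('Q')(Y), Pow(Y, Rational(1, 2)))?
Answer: Add(-4800, Mul(4800, Pow(3, Rational(1, 2)))) ≈ 3513.8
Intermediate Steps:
Function('Q')(F) = Add(-4, Mul(2, F)) (Function('Q')(F) = Add(Add(-4, F), F) = Add(-4, Mul(2, F)))
Function('S')(Y) = Add(-12, Mul(6, Pow(Y, Rational(1, 2)), Add(-4, Mul(2, Y)))) (Function('S')(Y) = Add(-12, Mul(6, Mul(Add(-4, Mul(2, Y)), Pow(Y, Rational(1, 2))))) = Add(-12, Mul(6, Mul(Pow(Y, Rational(1, 2)), Add(-4, Mul(2, Y))))) = Add(-12, Mul(6, Pow(Y, Rational(1, 2)), Add(-4, Mul(2, Y)))))
Function('t')(K, P) = 0 (Function('t')(K, P) = Add(-4, 4) = 0)
Function('X')(f, n) = Add(15, Pow(f, 2)) (Function('X')(f, n) = Add(9, Add(Mul(f, f), 6)) = Add(9, Add(Pow(f, 2), 6)) = Add(9, Add(6, Pow(f, 2))) = Add(15, Pow(f, 2)))
Mul(Mul(Function('S')(3), 10), Function('X')(-5, Function('t')(6, 4))) = Mul(Mul(Add(-12, Mul(12, Pow(3, Rational(1, 2)), Add(-2, 3))), 10), Add(15, Pow(-5, 2))) = Mul(Mul(Add(-12, Mul(12, Pow(3, Rational(1, 2)), 1)), 10), Add(15, 25)) = Mul(Mul(Add(-12, Mul(12, Pow(3, Rational(1, 2)))), 10), 40) = Mul(Add(-120, Mul(120, Pow(3, Rational(1, 2)))), 40) = Add(-4800, Mul(4800, Pow(3, Rational(1, 2))))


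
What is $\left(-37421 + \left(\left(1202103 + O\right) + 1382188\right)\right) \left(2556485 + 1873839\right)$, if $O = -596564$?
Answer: $8640487479144$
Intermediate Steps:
$\left(-37421 + \left(\left(1202103 + O\right) + 1382188\right)\right) \left(2556485 + 1873839\right) = \left(-37421 + \left(\left(1202103 - 596564\right) + 1382188\right)\right) \left(2556485 + 1873839\right) = \left(-37421 + \left(605539 + 1382188\right)\right) 4430324 = \left(-37421 + 1987727\right) 4430324 = 1950306 \cdot 4430324 = 8640487479144$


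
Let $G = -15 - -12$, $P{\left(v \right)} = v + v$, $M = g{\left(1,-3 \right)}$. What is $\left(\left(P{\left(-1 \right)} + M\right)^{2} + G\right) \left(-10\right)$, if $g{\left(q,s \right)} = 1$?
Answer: $20$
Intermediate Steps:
$M = 1$
$P{\left(v \right)} = 2 v$
$G = -3$ ($G = -15 + 12 = -3$)
$\left(\left(P{\left(-1 \right)} + M\right)^{2} + G\right) \left(-10\right) = \left(\left(2 \left(-1\right) + 1\right)^{2} - 3\right) \left(-10\right) = \left(\left(-2 + 1\right)^{2} - 3\right) \left(-10\right) = \left(\left(-1\right)^{2} - 3\right) \left(-10\right) = \left(1 - 3\right) \left(-10\right) = \left(-2\right) \left(-10\right) = 20$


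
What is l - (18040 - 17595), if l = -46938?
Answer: -47383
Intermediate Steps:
l - (18040 - 17595) = -46938 - (18040 - 17595) = -46938 - 1*445 = -46938 - 445 = -47383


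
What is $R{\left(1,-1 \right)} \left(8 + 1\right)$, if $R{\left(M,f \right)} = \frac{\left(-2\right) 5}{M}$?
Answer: $-90$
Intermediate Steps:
$R{\left(M,f \right)} = - \frac{10}{M}$
$R{\left(1,-1 \right)} \left(8 + 1\right) = - \frac{10}{1} \left(8 + 1\right) = \left(-10\right) 1 \cdot 9 = \left(-10\right) 9 = -90$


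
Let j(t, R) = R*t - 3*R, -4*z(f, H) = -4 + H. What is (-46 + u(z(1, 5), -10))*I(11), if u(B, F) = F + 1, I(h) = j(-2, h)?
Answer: 3025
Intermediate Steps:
z(f, H) = 1 - H/4 (z(f, H) = -(-4 + H)/4 = 1 - H/4)
j(t, R) = -3*R + R*t
I(h) = -5*h (I(h) = h*(-3 - 2) = h*(-5) = -5*h)
u(B, F) = 1 + F
(-46 + u(z(1, 5), -10))*I(11) = (-46 + (1 - 10))*(-5*11) = (-46 - 9)*(-55) = -55*(-55) = 3025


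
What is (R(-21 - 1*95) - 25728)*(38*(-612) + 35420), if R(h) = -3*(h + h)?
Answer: -304489248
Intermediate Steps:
R(h) = -6*h
(R(-21 - 1*95) - 25728)*(38*(-612) + 35420) = (-6*(-21 - 1*95) - 25728)*(38*(-612) + 35420) = (-6*(-21 - 95) - 25728)*(-23256 + 35420) = (-6*(-116) - 25728)*12164 = (696 - 25728)*12164 = -25032*12164 = -304489248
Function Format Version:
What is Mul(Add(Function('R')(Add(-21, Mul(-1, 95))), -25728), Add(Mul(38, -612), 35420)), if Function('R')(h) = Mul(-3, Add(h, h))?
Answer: -304489248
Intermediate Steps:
Function('R')(h) = Mul(-6, h) (Function('R')(h) = Mul(-3, Mul(2, h)) = Mul(-6, h))
Mul(Add(Function('R')(Add(-21, Mul(-1, 95))), -25728), Add(Mul(38, -612), 35420)) = Mul(Add(Mul(-6, Add(-21, Mul(-1, 95))), -25728), Add(Mul(38, -612), 35420)) = Mul(Add(Mul(-6, Add(-21, -95)), -25728), Add(-23256, 35420)) = Mul(Add(Mul(-6, -116), -25728), 12164) = Mul(Add(696, -25728), 12164) = Mul(-25032, 12164) = -304489248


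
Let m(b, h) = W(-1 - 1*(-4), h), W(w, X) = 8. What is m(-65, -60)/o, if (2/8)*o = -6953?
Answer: -2/6953 ≈ -0.00028765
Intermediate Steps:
o = -27812 (o = 4*(-6953) = -27812)
m(b, h) = 8
m(-65, -60)/o = 8/(-27812) = 8*(-1/27812) = -2/6953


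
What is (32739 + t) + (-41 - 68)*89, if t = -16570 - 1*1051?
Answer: 5417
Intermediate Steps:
t = -17621 (t = -16570 - 1051 = -17621)
(32739 + t) + (-41 - 68)*89 = (32739 - 17621) + (-41 - 68)*89 = 15118 - 109*89 = 15118 - 9701 = 5417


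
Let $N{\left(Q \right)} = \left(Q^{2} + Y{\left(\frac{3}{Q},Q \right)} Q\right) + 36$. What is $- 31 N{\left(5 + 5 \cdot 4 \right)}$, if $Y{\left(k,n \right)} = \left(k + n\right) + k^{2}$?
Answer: $- \frac{999254}{25} \approx -39970.0$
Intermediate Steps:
$Y{\left(k,n \right)} = k + n + k^{2}$
$N{\left(Q \right)} = 36 + Q^{2} + Q \left(Q + \frac{3}{Q} + \frac{9}{Q^{2}}\right)$ ($N{\left(Q \right)} = \left(Q^{2} + \left(\frac{3}{Q} + Q + \left(\frac{3}{Q}\right)^{2}\right) Q\right) + 36 = \left(Q^{2} + \left(\frac{3}{Q} + Q + \frac{9}{Q^{2}}\right) Q\right) + 36 = \left(Q^{2} + \left(Q + \frac{3}{Q} + \frac{9}{Q^{2}}\right) Q\right) + 36 = \left(Q^{2} + Q \left(Q + \frac{3}{Q} + \frac{9}{Q^{2}}\right)\right) + 36 = 36 + Q^{2} + Q \left(Q + \frac{3}{Q} + \frac{9}{Q^{2}}\right)$)
$- 31 N{\left(5 + 5 \cdot 4 \right)} = - 31 \left(39 + 2 \left(5 + 5 \cdot 4\right)^{2} + \frac{9}{5 + 5 \cdot 4}\right) = - 31 \left(39 + 2 \left(5 + 20\right)^{2} + \frac{9}{5 + 20}\right) = - 31 \left(39 + 2 \cdot 25^{2} + \frac{9}{25}\right) = - 31 \left(39 + 2 \cdot 625 + 9 \cdot \frac{1}{25}\right) = - 31 \left(39 + 1250 + \frac{9}{25}\right) = \left(-31\right) \frac{32234}{25} = - \frac{999254}{25}$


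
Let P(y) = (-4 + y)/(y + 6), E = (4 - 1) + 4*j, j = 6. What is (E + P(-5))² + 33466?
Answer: 33790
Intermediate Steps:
E = 27 (E = (4 - 1) + 4*6 = 3 + 24 = 27)
P(y) = (-4 + y)/(6 + y)
(E + P(-5))² + 33466 = (27 + (-4 - 5)/(6 - 5))² + 33466 = (27 - 9/1)² + 33466 = (27 + 1*(-9))² + 33466 = (27 - 9)² + 33466 = 18² + 33466 = 324 + 33466 = 33790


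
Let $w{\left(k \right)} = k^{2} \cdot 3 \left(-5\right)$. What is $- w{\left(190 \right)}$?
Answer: $541500$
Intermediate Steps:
$w{\left(k \right)} = - 15 k^{2}$ ($w{\left(k \right)} = 3 k^{2} \left(-5\right) = - 15 k^{2}$)
$- w{\left(190 \right)} = - \left(-15\right) 190^{2} = - \left(-15\right) 36100 = \left(-1\right) \left(-541500\right) = 541500$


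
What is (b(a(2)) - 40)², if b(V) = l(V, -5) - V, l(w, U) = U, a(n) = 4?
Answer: 2401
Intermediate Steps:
b(V) = -5 - V
(b(a(2)) - 40)² = ((-5 - 1*4) - 40)² = ((-5 - 4) - 40)² = (-9 - 40)² = (-49)² = 2401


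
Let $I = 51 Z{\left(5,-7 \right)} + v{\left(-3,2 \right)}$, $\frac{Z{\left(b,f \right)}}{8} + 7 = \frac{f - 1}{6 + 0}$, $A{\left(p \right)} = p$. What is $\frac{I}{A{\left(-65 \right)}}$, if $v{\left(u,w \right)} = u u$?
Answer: $\frac{3391}{65} \approx 52.169$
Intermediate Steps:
$v{\left(u,w \right)} = u^{2}$
$Z{\left(b,f \right)} = - \frac{172}{3} + \frac{4 f}{3}$ ($Z{\left(b,f \right)} = -56 + 8 \frac{f - 1}{6 + 0} = -56 + 8 \frac{-1 + f}{6} = -56 + 8 \left(-1 + f\right) \frac{1}{6} = -56 + 8 \left(- \frac{1}{6} + \frac{f}{6}\right) = -56 + \left(- \frac{4}{3} + \frac{4 f}{3}\right) = - \frac{172}{3} + \frac{4 f}{3}$)
$I = -3391$ ($I = 51 \left(- \frac{172}{3} + \frac{4}{3} \left(-7\right)\right) + \left(-3\right)^{2} = 51 \left(- \frac{172}{3} - \frac{28}{3}\right) + 9 = 51 \left(- \frac{200}{3}\right) + 9 = -3400 + 9 = -3391$)
$\frac{I}{A{\left(-65 \right)}} = - \frac{3391}{-65} = \left(-3391\right) \left(- \frac{1}{65}\right) = \frac{3391}{65}$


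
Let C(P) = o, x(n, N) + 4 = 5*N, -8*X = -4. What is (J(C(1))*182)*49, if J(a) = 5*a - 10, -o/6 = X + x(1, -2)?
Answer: 3522610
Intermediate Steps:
X = 1/2 (X = -1/8*(-4) = 1/2 ≈ 0.50000)
x(n, N) = -4 + 5*N
o = 81 (o = -6*(1/2 + (-4 + 5*(-2))) = -6*(1/2 + (-4 - 10)) = -6*(1/2 - 14) = -6*(-27/2) = 81)
C(P) = 81
J(a) = -10 + 5*a
(J(C(1))*182)*49 = ((-10 + 5*81)*182)*49 = ((-10 + 405)*182)*49 = (395*182)*49 = 71890*49 = 3522610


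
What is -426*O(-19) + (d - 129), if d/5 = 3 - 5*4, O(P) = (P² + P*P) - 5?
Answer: -305656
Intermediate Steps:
O(P) = -5 + 2*P² (O(P) = (P² + P²) - 5 = 2*P² - 5 = -5 + 2*P²)
d = -85 (d = 5*(3 - 5*4) = 5*(3 - 20) = 5*(-17) = -85)
-426*O(-19) + (d - 129) = -426*(-5 + 2*(-19)²) + (-85 - 129) = -426*(-5 + 2*361) - 214 = -426*(-5 + 722) - 214 = -426*717 - 214 = -305442 - 214 = -305656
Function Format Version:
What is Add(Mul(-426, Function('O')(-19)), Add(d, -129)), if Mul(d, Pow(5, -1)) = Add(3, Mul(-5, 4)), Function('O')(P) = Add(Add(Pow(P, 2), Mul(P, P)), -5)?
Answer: -305656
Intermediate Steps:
Function('O')(P) = Add(-5, Mul(2, Pow(P, 2))) (Function('O')(P) = Add(Add(Pow(P, 2), Pow(P, 2)), -5) = Add(Mul(2, Pow(P, 2)), -5) = Add(-5, Mul(2, Pow(P, 2))))
d = -85 (d = Mul(5, Add(3, Mul(-5, 4))) = Mul(5, Add(3, -20)) = Mul(5, -17) = -85)
Add(Mul(-426, Function('O')(-19)), Add(d, -129)) = Add(Mul(-426, Add(-5, Mul(2, Pow(-19, 2)))), Add(-85, -129)) = Add(Mul(-426, Add(-5, Mul(2, 361))), -214) = Add(Mul(-426, Add(-5, 722)), -214) = Add(Mul(-426, 717), -214) = Add(-305442, -214) = -305656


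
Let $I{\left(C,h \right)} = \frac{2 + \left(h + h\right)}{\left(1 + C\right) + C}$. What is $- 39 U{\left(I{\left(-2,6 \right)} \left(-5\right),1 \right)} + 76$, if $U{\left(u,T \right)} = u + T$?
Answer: $-873$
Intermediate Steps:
$I{\left(C,h \right)} = \frac{2 + 2 h}{1 + 2 C}$
$U{\left(u,T \right)} = T + u$
$- 39 U{\left(I{\left(-2,6 \right)} \left(-5\right),1 \right)} + 76 = - 39 \left(1 + \frac{2 \left(1 + 6\right)}{1 + 2 \left(-2\right)} \left(-5\right)\right) + 76 = - 39 \left(1 + 2 \frac{1}{1 - 4} \cdot 7 \left(-5\right)\right) + 76 = - 39 \left(1 + 2 \frac{1}{-3} \cdot 7 \left(-5\right)\right) + 76 = - 39 \left(1 + 2 \left(- \frac{1}{3}\right) 7 \left(-5\right)\right) + 76 = - 39 \left(1 - - \frac{70}{3}\right) + 76 = - 39 \left(1 + \frac{70}{3}\right) + 76 = \left(-39\right) \frac{73}{3} + 76 = -949 + 76 = -873$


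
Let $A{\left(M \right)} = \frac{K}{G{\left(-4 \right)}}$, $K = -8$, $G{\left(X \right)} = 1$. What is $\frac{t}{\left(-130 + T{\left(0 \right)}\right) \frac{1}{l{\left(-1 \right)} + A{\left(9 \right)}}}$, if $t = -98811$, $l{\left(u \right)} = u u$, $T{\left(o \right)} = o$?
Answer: $- \frac{691677}{130} \approx -5320.6$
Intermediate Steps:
$l{\left(u \right)} = u^{2}$
$A{\left(M \right)} = -8$ ($A{\left(M \right)} = - \frac{8}{1} = \left(-8\right) 1 = -8$)
$\frac{t}{\left(-130 + T{\left(0 \right)}\right) \frac{1}{l{\left(-1 \right)} + A{\left(9 \right)}}} = - \frac{98811}{\left(-130 + 0\right) \frac{1}{\left(-1\right)^{2} - 8}} = - \frac{98811}{\left(-130\right) \frac{1}{1 - 8}} = - \frac{98811}{\left(-130\right) \frac{1}{-7}} = - \frac{98811}{\left(-130\right) \left(- \frac{1}{7}\right)} = - \frac{98811}{\frac{130}{7}} = \left(-98811\right) \frac{7}{130} = - \frac{691677}{130}$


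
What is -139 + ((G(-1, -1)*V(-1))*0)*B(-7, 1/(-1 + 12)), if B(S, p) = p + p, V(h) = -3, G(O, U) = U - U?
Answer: -139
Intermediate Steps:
G(O, U) = 0
B(S, p) = 2*p
-139 + ((G(-1, -1)*V(-1))*0)*B(-7, 1/(-1 + 12)) = -139 + ((0*(-3))*0)*(2/(-1 + 12)) = -139 + (0*0)*(2/11) = -139 + 0*(2*(1/11)) = -139 + 0*(2/11) = -139 + 0 = -139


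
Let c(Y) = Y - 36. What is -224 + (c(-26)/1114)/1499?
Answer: -187027263/834943 ≈ -224.00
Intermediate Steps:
c(Y) = -36 + Y
-224 + (c(-26)/1114)/1499 = -224 + ((-36 - 26)/1114)/1499 = -224 - 62*1/1114*(1/1499) = -224 - 31/557*1/1499 = -224 - 31/834943 = -187027263/834943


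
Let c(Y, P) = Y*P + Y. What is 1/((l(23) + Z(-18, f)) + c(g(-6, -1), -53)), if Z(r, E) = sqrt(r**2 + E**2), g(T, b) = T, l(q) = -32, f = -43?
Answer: 280/76227 - sqrt(2173)/76227 ≈ 0.0030617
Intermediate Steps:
Z(r, E) = sqrt(E**2 + r**2)
c(Y, P) = Y + P*Y (c(Y, P) = P*Y + Y = Y + P*Y)
1/((l(23) + Z(-18, f)) + c(g(-6, -1), -53)) = 1/((-32 + sqrt((-43)**2 + (-18)**2)) - 6*(1 - 53)) = 1/((-32 + sqrt(1849 + 324)) - 6*(-52)) = 1/((-32 + sqrt(2173)) + 312) = 1/(280 + sqrt(2173))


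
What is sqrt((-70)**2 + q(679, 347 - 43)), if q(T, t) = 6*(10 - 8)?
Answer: 4*sqrt(307) ≈ 70.086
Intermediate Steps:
q(T, t) = 12 (q(T, t) = 6*2 = 12)
sqrt((-70)**2 + q(679, 347 - 43)) = sqrt((-70)**2 + 12) = sqrt(4900 + 12) = sqrt(4912) = 4*sqrt(307)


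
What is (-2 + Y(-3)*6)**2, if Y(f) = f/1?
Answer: 400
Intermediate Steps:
Y(f) = f (Y(f) = f*1 = f)
(-2 + Y(-3)*6)**2 = (-2 - 3*6)**2 = (-2 - 18)**2 = (-20)**2 = 400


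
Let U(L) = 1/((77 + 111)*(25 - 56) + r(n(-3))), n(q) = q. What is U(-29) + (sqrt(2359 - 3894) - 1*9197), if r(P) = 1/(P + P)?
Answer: -321609899/34969 + I*sqrt(1535) ≈ -9197.0 + 39.179*I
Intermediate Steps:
r(P) = 1/(2*P)
U(L) = -6/34969 (U(L) = 1/((77 + 111)*(25 - 56) + (1/2)/(-3)) = 1/(188*(-31) + (1/2)*(-1/3)) = 1/(-5828 - 1/6) = 1/(-34969/6) = -6/34969)
U(-29) + (sqrt(2359 - 3894) - 1*9197) = -6/34969 + (sqrt(2359 - 3894) - 1*9197) = -6/34969 + (sqrt(-1535) - 9197) = -6/34969 + (I*sqrt(1535) - 9197) = -6/34969 + (-9197 + I*sqrt(1535)) = -321609899/34969 + I*sqrt(1535)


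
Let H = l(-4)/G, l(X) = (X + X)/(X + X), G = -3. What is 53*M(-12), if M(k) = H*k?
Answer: 212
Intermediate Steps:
l(X) = 1 (l(X) = (2*X)/((2*X)) = (2*X)*(1/(2*X)) = 1)
H = -⅓ (H = 1/(-3) = 1*(-⅓) = -⅓ ≈ -0.33333)
M(k) = -k/3
53*M(-12) = 53*(-⅓*(-12)) = 53*4 = 212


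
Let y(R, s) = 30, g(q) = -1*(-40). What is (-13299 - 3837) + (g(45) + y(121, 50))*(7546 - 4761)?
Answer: 177814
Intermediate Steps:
g(q) = 40
(-13299 - 3837) + (g(45) + y(121, 50))*(7546 - 4761) = (-13299 - 3837) + (40 + 30)*(7546 - 4761) = -17136 + 70*2785 = -17136 + 194950 = 177814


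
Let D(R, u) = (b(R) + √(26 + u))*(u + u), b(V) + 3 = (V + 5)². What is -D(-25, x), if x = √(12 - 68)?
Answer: I*√14*(-1588 - 4*√(26 + 2*I*√14)) ≈ 10.873 - 6018.8*I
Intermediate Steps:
x = 2*I*√14 (x = √(-56) = 2*I*√14 ≈ 7.4833*I)
b(V) = -3 + (5 + V)² (b(V) = -3 + (V + 5)² = -3 + (5 + V)²)
D(R, u) = 2*u*(-3 + (5 + R)² + √(26 + u)) (D(R, u) = ((-3 + (5 + R)²) + √(26 + u))*(u + u) = (-3 + (5 + R)² + √(26 + u))*(2*u) = 2*u*(-3 + (5 + R)² + √(26 + u)))
-D(-25, x) = -2*2*I*√14*(-3 + (5 - 25)² + √(26 + 2*I*√14)) = -2*2*I*√14*(-3 + (-20)² + √(26 + 2*I*√14)) = -2*2*I*√14*(-3 + 400 + √(26 + 2*I*√14)) = -2*2*I*√14*(397 + √(26 + 2*I*√14)) = -4*I*√14*(397 + √(26 + 2*I*√14))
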